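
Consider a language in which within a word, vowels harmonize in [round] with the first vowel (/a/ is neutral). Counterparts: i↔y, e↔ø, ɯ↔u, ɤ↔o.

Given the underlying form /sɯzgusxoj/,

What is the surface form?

[sɯzgɯsxɤj]

/u/ harmonizes with /ɯ/ ([-round]) → [ɯ]
/o/ harmonizes with /ɯ/ ([-round]) → [ɤ]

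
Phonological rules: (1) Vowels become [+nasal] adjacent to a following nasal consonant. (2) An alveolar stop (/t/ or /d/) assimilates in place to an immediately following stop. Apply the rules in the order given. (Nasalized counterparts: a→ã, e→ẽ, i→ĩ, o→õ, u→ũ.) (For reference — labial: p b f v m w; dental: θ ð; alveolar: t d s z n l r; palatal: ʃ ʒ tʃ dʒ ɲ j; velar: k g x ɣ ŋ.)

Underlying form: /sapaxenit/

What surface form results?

[sapaxẽnit]

Rule 1: /e/ before nasal /n/ → [ẽ]
After rule 1: sapaxẽnit
Rule 2: no segment meets the rule's conditions; no change.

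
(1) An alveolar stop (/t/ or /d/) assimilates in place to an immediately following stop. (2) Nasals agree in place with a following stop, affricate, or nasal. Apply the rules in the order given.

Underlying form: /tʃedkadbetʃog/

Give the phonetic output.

[tʃegkabbetʃog]

Rule 1: /d/ before /k/ (velar) → [g]
Rule 1: /d/ before /b/ (labial) → [b]
After rule 1: tʃegkabbetʃog
Rule 2: no segment meets the rule's conditions; no change.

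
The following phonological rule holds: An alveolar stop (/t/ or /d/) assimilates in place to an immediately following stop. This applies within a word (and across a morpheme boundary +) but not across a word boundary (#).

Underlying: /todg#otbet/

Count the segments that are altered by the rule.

2

/d/ before /g/ (velar) → [g]
/t/ before /b/ (labial) → [p]
2 segments change.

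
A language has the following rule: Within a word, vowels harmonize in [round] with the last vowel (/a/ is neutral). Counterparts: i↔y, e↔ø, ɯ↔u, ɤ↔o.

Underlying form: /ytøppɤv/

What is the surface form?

[iteppɤv]

/y/ harmonizes with /ɤ/ ([-round]) → [i]
/ø/ harmonizes with /ɤ/ ([-round]) → [e]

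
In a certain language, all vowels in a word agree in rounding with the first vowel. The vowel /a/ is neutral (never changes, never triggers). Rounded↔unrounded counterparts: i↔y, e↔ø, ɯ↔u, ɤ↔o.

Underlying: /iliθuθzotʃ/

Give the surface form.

[iliθɯθzɤtʃ]

/u/ harmonizes with /i/ ([-round]) → [ɯ]
/o/ harmonizes with /i/ ([-round]) → [ɤ]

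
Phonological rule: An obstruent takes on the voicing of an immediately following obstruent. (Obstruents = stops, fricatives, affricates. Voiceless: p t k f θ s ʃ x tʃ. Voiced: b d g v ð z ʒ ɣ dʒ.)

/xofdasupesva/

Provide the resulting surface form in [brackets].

[xovdasupezva]

/f/ before /d/ (voiced) → [v]
/s/ before /v/ (voiced) → [z]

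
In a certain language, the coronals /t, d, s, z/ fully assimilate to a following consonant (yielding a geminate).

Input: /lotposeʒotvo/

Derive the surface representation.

/t/ before /p/ → [p] (total assimilation)
/t/ before /v/ → [v] (total assimilation)

[lopposeʒovvo]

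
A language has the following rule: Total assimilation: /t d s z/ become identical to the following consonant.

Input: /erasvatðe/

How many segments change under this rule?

/s/ before /v/ → [v] (total assimilation)
/t/ before /ð/ → [ð] (total assimilation)
2 segments change.

2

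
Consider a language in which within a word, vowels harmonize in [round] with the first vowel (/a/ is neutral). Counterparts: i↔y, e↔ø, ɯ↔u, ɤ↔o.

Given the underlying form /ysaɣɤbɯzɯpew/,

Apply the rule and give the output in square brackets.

/ɤ/ harmonizes with /y/ ([+round]) → [o]
/ɯ/ harmonizes with /y/ ([+round]) → [u]
/ɯ/ harmonizes with /y/ ([+round]) → [u]
/e/ harmonizes with /y/ ([+round]) → [ø]

[ysaɣobuzupøw]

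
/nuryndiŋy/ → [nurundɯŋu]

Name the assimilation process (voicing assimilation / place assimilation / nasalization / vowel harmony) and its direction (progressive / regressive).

vowel harmony, progressive

/y/→[u] /i/→[ɯ] /y/→[u].
Vowels agree with the first vowel, so the harmony is progressive.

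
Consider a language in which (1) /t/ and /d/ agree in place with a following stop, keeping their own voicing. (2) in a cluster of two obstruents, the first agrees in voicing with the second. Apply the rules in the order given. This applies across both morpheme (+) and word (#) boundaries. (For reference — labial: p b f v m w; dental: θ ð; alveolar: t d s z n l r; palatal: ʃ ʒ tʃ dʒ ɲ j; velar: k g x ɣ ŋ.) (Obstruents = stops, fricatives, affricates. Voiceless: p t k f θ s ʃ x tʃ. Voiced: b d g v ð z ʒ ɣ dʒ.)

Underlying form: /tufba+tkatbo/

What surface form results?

[tuvba+kkabbo]

Rule 1: /t/ before /k/ (velar) → [k]
Rule 1: /t/ before /b/ (labial) → [p]
After rule 1: tufba+kkapbo
Rule 2: /f/ before /b/ (voiced) → [v]
Rule 2: /p/ before /b/ (voiced) → [b]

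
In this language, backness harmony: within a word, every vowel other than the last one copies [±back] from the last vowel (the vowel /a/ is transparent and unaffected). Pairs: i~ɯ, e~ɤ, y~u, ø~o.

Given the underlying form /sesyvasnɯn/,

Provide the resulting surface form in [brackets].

/e/ harmonizes with /ɯ/ ([+back]) → [ɤ]
/y/ harmonizes with /ɯ/ ([+back]) → [u]

[sɤsuvasnɯn]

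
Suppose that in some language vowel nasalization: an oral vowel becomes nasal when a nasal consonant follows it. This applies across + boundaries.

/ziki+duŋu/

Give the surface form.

/u/ before nasal /ŋ/ → [ũ]

[ziki+dũŋu]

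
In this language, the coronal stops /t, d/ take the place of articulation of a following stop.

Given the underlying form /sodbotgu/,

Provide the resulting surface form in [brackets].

/d/ before /b/ (labial) → [b]
/t/ before /g/ (velar) → [k]

[sobbokgu]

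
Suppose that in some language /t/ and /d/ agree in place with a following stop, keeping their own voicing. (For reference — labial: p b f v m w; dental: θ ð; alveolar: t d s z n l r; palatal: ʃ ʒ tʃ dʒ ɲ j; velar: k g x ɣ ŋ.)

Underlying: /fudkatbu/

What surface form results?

[fugkapbu]

/d/ before /k/ (velar) → [g]
/t/ before /b/ (labial) → [p]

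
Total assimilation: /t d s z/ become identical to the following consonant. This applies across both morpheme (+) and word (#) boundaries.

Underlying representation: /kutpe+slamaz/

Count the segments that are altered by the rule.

/t/ before /p/ → [p] (total assimilation)
/s/ before /l/ → [l] (total assimilation)
2 segments change.

2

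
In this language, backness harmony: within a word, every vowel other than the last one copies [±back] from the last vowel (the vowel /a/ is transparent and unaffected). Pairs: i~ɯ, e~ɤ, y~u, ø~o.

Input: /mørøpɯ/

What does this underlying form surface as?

/ø/ harmonizes with /ɯ/ ([+back]) → [o]
/ø/ harmonizes with /ɯ/ ([+back]) → [o]

[moropɯ]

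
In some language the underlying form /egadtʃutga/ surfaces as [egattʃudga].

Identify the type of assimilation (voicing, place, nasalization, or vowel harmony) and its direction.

voicing assimilation, regressive

/d/→[t] /t/→[d].
Each target copies a feature from the following segment, so the direction is regressive.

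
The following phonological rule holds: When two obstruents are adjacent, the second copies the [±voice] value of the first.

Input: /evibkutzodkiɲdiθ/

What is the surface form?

[evibgutsodgiɲdiθ]

/k/ after /b/ (voiced) → [g]
/z/ after /t/ (voiceless) → [s]
/k/ after /d/ (voiced) → [g]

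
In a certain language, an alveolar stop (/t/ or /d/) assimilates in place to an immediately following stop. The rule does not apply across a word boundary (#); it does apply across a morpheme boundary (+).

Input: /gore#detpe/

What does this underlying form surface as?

/t/ before /p/ (labial) → [p]

[gore#deppe]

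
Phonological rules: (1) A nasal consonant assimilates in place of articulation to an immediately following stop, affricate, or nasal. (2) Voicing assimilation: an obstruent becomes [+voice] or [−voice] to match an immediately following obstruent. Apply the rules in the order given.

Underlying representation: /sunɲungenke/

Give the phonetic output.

[suɲɲuŋgeŋke]

Rule 1: /n/ before /ɲ/ (palatal) → [ɲ]
Rule 1: /n/ before /g/ (velar) → [ŋ]
Rule 1: /n/ before /k/ (velar) → [ŋ]
After rule 1: suɲɲuŋgeŋke
Rule 2: no segment meets the rule's conditions; no change.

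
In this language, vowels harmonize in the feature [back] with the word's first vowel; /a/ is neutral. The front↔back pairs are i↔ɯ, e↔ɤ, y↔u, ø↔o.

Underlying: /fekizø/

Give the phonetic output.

[fekizø]

no segment meets the rule's conditions; no change.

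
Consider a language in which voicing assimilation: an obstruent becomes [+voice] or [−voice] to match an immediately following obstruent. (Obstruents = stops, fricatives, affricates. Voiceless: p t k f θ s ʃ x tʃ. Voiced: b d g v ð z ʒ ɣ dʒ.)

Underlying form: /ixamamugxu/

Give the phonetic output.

[ixamamukxu]

/g/ before /x/ (voiceless) → [k]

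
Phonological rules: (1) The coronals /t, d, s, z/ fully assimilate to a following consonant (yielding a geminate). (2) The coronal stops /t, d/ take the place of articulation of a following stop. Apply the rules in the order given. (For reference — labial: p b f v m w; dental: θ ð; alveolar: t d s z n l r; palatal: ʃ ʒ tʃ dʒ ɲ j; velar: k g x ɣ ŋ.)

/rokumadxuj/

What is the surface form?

Rule 1: /d/ before /x/ → [x] (total assimilation)
After rule 1: rokumaxxuj
Rule 2: no segment meets the rule's conditions; no change.

[rokumaxxuj]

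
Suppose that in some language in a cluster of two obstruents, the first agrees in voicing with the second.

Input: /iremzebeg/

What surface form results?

[iremzebeg]

no segment meets the rule's conditions; no change.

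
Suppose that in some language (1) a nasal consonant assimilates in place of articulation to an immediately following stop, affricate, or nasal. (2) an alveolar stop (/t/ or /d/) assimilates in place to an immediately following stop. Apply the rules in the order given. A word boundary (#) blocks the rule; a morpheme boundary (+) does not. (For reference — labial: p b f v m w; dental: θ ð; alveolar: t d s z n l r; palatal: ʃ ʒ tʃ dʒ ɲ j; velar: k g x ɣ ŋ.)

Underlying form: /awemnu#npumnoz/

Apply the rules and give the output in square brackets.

Rule 1: /m/ before /n/ (alveolar) → [n]
Rule 1: /n/ before /p/ (labial) → [m]
Rule 1: /m/ before /n/ (alveolar) → [n]
After rule 1: awennu#mpunnoz
Rule 2: no segment meets the rule's conditions; no change.

[awennu#mpunnoz]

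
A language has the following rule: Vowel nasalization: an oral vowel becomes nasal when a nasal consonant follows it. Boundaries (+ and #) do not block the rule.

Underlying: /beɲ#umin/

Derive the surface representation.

[bẽɲ#ũmĩn]

/e/ before nasal /ɲ/ → [ẽ]
/u/ before nasal /m/ → [ũ]
/i/ before nasal /n/ → [ĩ]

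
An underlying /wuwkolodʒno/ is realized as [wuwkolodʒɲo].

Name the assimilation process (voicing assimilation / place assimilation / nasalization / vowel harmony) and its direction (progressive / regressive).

place assimilation, progressive

/n/→[ɲ].
Each target copies a feature from the preceding segment, so the direction is progressive.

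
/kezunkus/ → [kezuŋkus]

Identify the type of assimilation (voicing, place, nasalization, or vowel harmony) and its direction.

/n/→[ŋ].
Each target copies a feature from the following segment, so the direction is regressive.

place assimilation, regressive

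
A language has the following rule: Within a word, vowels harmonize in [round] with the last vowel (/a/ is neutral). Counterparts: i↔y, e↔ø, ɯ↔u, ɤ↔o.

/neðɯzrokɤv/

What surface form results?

[neðɯzrɤkɤv]

/o/ harmonizes with /ɤ/ ([-round]) → [ɤ]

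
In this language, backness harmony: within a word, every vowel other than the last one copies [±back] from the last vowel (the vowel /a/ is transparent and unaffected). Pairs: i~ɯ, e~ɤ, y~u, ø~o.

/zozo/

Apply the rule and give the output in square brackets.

[zozo]

no segment meets the rule's conditions; no change.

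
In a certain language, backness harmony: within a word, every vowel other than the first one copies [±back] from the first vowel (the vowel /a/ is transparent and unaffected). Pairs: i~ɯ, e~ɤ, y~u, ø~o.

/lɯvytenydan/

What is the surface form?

[lɯvutɤnudan]

/y/ harmonizes with /ɯ/ ([+back]) → [u]
/e/ harmonizes with /ɯ/ ([+back]) → [ɤ]
/y/ harmonizes with /ɯ/ ([+back]) → [u]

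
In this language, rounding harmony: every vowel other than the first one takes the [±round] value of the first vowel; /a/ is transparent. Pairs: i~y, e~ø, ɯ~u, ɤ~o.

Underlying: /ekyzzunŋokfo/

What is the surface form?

/y/ harmonizes with /e/ ([-round]) → [i]
/u/ harmonizes with /e/ ([-round]) → [ɯ]
/o/ harmonizes with /e/ ([-round]) → [ɤ]
/o/ harmonizes with /e/ ([-round]) → [ɤ]

[ekizzɯnŋɤkfɤ]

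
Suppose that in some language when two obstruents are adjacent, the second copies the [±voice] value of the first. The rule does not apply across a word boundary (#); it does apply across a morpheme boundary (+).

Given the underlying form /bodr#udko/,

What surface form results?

[bodr#udgo]

/k/ after /d/ (voiced) → [g]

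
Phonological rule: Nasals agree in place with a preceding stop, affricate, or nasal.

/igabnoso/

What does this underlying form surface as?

/n/ after /b/ (labial) → [m]

[igabmoso]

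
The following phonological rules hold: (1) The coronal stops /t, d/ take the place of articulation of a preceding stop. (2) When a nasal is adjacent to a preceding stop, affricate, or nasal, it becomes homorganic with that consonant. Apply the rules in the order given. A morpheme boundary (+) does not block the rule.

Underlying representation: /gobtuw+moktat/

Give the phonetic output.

Rule 1: /t/ after /b/ (labial) → [p]
Rule 1: /t/ after /k/ (velar) → [k]
After rule 1: gobpuw+mokkat
Rule 2: no segment meets the rule's conditions; no change.

[gobpuw+mokkat]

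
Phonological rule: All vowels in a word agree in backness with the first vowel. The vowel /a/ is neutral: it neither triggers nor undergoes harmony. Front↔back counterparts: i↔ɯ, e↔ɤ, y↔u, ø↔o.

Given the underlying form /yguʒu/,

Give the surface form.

/u/ harmonizes with /y/ ([-back]) → [y]
/u/ harmonizes with /y/ ([-back]) → [y]

[ygyʒy]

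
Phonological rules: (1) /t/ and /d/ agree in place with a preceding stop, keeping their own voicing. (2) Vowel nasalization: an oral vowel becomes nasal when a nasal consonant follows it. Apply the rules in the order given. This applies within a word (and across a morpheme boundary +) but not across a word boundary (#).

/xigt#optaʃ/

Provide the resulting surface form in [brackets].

Rule 1: /t/ after /g/ (velar) → [k]
Rule 1: /t/ after /p/ (labial) → [p]
After rule 1: xigk#oppaʃ
Rule 2: no segment meets the rule's conditions; no change.

[xigk#oppaʃ]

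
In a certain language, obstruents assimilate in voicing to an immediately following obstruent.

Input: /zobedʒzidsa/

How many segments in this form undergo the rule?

1

/d/ before /s/ (voiceless) → [t]
1 segment changes.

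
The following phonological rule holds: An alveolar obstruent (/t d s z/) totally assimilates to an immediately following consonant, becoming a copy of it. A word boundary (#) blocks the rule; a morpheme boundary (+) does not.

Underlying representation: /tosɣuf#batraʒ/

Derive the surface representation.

/s/ before /ɣ/ → [ɣ] (total assimilation)
/t/ before /r/ → [r] (total assimilation)

[toɣɣuf#barraʒ]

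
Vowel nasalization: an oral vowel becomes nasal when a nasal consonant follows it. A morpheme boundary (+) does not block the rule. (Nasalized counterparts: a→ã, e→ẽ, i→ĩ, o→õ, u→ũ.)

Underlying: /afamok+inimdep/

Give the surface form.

/a/ before nasal /m/ → [ã]
/i/ before nasal /n/ → [ĩ]
/i/ before nasal /m/ → [ĩ]

[afãmok+ĩnĩmdep]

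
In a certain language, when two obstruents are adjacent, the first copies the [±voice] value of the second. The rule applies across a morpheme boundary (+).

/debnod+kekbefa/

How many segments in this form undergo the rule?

/d/ before /k/ (voiceless) → [t]
/k/ before /b/ (voiced) → [g]
2 segments change.

2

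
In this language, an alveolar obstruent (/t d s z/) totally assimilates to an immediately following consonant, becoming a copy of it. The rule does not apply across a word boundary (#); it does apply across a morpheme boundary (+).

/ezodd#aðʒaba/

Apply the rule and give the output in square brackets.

[ezodd#aðʒaba]

no segment meets the rule's conditions; no change.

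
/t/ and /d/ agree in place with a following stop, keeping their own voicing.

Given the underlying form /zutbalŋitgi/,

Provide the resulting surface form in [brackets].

/t/ before /b/ (labial) → [p]
/t/ before /g/ (velar) → [k]

[zupbalŋikgi]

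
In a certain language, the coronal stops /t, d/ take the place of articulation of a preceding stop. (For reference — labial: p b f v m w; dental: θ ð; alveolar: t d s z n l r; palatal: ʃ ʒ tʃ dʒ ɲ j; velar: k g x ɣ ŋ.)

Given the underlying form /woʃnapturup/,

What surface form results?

/t/ after /p/ (labial) → [p]

[woʃnappurup]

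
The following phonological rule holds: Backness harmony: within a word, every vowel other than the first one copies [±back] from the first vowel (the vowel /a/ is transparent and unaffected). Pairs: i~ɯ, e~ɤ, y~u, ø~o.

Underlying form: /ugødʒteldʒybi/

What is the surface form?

[ugodʒtɤldʒubɯ]

/ø/ harmonizes with /u/ ([+back]) → [o]
/e/ harmonizes with /u/ ([+back]) → [ɤ]
/y/ harmonizes with /u/ ([+back]) → [u]
/i/ harmonizes with /u/ ([+back]) → [ɯ]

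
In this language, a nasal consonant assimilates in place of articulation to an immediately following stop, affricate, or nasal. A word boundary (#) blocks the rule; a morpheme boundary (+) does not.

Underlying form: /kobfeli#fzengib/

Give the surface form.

[kobfeli#fzeŋgib]

/n/ before /g/ (velar) → [ŋ]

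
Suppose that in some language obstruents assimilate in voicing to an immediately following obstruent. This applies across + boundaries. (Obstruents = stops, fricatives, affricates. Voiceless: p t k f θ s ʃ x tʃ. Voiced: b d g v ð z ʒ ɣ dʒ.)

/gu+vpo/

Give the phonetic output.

[gu+fpo]

/v/ before /p/ (voiceless) → [f]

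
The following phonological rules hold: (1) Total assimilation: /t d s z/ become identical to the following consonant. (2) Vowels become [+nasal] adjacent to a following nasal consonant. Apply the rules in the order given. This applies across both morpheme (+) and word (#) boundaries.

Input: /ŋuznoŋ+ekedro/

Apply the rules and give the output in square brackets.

Rule 1: /z/ before /n/ → [n] (total assimilation)
Rule 1: /d/ before /r/ → [r] (total assimilation)
After rule 1: ŋunnoŋ+ekerro
Rule 2: /u/ before nasal /n/ → [ũ]
Rule 2: /o/ before nasal /ŋ/ → [õ]

[ŋũnnõŋ+ekerro]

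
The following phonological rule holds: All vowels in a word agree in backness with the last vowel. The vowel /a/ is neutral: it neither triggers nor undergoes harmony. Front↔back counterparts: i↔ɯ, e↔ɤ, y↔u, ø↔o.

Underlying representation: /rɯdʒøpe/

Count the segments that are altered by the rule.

1

/ɯ/ harmonizes with /e/ ([-back]) → [i]
1 segment changes.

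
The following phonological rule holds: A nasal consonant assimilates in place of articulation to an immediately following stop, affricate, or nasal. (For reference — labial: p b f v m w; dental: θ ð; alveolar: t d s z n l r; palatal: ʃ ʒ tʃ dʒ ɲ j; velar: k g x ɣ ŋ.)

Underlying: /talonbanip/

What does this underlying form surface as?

[talombanip]

/n/ before /b/ (labial) → [m]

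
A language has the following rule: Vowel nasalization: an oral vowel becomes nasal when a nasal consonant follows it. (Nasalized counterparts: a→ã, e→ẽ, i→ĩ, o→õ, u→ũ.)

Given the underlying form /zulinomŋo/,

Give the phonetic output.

/i/ before nasal /n/ → [ĩ]
/o/ before nasal /m/ → [õ]

[zulĩnõmŋo]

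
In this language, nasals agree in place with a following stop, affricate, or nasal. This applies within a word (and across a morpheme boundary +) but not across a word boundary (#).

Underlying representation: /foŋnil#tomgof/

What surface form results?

[fonnil#toŋgof]

/ŋ/ before /n/ (alveolar) → [n]
/m/ before /g/ (velar) → [ŋ]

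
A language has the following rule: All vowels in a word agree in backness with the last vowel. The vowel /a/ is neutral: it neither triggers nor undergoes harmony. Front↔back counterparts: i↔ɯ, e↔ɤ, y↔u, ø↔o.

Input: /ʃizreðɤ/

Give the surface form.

/i/ harmonizes with /ɤ/ ([+back]) → [ɯ]
/e/ harmonizes with /ɤ/ ([+back]) → [ɤ]

[ʃɯzrɤðɤ]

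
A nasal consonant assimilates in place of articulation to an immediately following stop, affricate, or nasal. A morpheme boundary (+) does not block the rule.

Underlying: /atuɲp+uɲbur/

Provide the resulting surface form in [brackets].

[atump+umbur]

/ɲ/ before /p/ (labial) → [m]
/ɲ/ before /b/ (labial) → [m]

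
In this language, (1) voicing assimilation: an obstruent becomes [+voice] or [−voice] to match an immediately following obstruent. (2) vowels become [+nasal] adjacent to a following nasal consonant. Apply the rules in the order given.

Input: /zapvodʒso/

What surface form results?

[zabvotʃso]

Rule 1: /p/ before /v/ (voiced) → [b]
Rule 1: /dʒ/ before /s/ (voiceless) → [tʃ]
After rule 1: zabvotʃso
Rule 2: no segment meets the rule's conditions; no change.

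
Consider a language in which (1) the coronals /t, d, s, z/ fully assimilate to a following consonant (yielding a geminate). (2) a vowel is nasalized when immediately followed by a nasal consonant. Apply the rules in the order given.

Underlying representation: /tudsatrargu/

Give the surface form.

Rule 1: /d/ before /s/ → [s] (total assimilation)
Rule 1: /t/ before /r/ → [r] (total assimilation)
After rule 1: tussarrargu
Rule 2: no segment meets the rule's conditions; no change.

[tussarrargu]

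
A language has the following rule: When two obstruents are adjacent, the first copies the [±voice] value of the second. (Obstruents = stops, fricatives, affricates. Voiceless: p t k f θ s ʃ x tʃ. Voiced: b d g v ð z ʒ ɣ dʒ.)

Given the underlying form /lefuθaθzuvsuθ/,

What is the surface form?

[lefuθaðzufsuθ]

/θ/ before /z/ (voiced) → [ð]
/v/ before /s/ (voiceless) → [f]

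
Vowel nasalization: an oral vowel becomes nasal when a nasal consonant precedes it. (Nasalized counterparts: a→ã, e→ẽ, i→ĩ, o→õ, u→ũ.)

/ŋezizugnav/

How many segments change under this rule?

/e/ after nasal /ŋ/ → [ẽ]
/a/ after nasal /n/ → [ã]
2 segments change.

2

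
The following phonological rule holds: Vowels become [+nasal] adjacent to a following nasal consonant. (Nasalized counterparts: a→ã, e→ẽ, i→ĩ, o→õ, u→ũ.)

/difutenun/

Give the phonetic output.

/e/ before nasal /n/ → [ẽ]
/u/ before nasal /n/ → [ũ]

[difutẽnũn]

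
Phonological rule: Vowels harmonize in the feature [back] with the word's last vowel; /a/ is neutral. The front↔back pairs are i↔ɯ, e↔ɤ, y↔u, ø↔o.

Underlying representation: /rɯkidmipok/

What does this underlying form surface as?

[rɯkɯdmɯpok]

/i/ harmonizes with /o/ ([+back]) → [ɯ]
/i/ harmonizes with /o/ ([+back]) → [ɯ]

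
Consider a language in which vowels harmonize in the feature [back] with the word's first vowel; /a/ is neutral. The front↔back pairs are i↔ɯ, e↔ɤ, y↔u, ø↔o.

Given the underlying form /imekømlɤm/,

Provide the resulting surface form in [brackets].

[imekømlem]

/ɤ/ harmonizes with /i/ ([-back]) → [e]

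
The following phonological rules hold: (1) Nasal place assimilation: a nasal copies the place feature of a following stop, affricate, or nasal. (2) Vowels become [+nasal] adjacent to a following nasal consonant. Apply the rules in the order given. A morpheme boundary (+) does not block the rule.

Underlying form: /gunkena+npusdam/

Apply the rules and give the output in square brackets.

Rule 1: /n/ before /k/ (velar) → [ŋ]
Rule 1: /n/ before /p/ (labial) → [m]
After rule 1: guŋkena+mpusdam
Rule 2: /u/ before nasal /ŋ/ → [ũ]
Rule 2: /e/ before nasal /n/ → [ẽ]
Rule 2: /a/ before nasal /m/ → [ã]
Rule 2: /a/ before nasal /m/ → [ã]

[gũŋkẽnã+mpusdãm]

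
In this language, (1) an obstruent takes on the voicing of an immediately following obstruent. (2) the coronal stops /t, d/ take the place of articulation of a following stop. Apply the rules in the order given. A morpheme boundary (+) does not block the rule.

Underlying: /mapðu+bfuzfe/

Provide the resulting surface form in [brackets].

Rule 1: /p/ before /ð/ (voiced) → [b]
Rule 1: /b/ before /f/ (voiceless) → [p]
Rule 1: /z/ before /f/ (voiceless) → [s]
After rule 1: mabðu+pfusfe
Rule 2: no segment meets the rule's conditions; no change.

[mabðu+pfusfe]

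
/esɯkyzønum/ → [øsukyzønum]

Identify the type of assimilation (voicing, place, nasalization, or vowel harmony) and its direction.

/e/→[ø] /ɯ/→[u].
Vowels agree with the last vowel, so the harmony is regressive.

vowel harmony, regressive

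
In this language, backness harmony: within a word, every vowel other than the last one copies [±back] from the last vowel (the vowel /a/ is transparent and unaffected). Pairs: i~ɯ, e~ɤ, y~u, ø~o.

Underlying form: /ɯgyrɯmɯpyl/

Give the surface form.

[igyrimipyl]

/ɯ/ harmonizes with /y/ ([-back]) → [i]
/ɯ/ harmonizes with /y/ ([-back]) → [i]
/ɯ/ harmonizes with /y/ ([-back]) → [i]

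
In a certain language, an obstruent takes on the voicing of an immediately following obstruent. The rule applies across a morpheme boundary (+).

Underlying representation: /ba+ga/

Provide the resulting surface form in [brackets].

[ba+ga]

no segment meets the rule's conditions; no change.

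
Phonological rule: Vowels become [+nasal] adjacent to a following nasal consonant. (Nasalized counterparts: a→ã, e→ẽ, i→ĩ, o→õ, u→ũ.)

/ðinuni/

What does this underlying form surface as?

[ðĩnũni]

/i/ before nasal /n/ → [ĩ]
/u/ before nasal /n/ → [ũ]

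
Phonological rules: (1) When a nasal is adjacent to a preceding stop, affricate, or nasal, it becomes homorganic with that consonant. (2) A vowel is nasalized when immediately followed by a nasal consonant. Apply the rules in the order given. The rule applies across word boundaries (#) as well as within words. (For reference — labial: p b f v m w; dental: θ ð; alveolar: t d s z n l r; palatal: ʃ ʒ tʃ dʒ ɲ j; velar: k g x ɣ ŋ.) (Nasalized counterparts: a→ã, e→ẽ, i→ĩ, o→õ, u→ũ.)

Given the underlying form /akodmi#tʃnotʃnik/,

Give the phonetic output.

Rule 1: /m/ after /d/ (alveolar) → [n]
Rule 1: /n/ after /tʃ/ (palatal) → [ɲ]
Rule 1: /n/ after /tʃ/ (palatal) → [ɲ]
After rule 1: akodni#tʃɲotʃɲik
Rule 2: no segment meets the rule's conditions; no change.

[akodni#tʃɲotʃɲik]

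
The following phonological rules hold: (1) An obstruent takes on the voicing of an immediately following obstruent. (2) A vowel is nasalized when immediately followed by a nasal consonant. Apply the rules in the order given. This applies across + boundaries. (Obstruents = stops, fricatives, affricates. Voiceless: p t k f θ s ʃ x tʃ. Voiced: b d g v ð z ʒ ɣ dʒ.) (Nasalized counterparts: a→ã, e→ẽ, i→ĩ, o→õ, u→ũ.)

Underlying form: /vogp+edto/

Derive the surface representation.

Rule 1: /g/ before /p/ (voiceless) → [k]
Rule 1: /d/ before /t/ (voiceless) → [t]
After rule 1: vokp+etto
Rule 2: no segment meets the rule's conditions; no change.

[vokp+etto]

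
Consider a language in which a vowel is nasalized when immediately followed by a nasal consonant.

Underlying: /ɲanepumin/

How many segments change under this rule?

/a/ before nasal /n/ → [ã]
/u/ before nasal /m/ → [ũ]
/i/ before nasal /n/ → [ĩ]
3 segments change.

3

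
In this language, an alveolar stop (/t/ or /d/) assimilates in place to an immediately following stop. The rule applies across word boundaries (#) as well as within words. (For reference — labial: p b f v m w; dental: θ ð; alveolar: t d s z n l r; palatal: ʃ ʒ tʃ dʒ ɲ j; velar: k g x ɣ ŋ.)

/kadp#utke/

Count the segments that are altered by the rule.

/d/ before /p/ (labial) → [b]
/t/ before /k/ (velar) → [k]
2 segments change.

2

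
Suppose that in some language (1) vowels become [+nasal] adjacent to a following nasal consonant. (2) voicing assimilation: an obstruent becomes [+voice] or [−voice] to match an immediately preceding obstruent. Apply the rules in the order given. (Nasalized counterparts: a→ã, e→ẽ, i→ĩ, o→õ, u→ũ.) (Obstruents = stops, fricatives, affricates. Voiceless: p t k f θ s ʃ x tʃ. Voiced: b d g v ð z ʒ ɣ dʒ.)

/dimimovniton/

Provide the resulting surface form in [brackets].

[dĩmĩmovnitõn]

Rule 1: /i/ before nasal /m/ → [ĩ]
Rule 1: /i/ before nasal /m/ → [ĩ]
Rule 1: /o/ before nasal /n/ → [õ]
After rule 1: dĩmĩmovnitõn
Rule 2: no segment meets the rule's conditions; no change.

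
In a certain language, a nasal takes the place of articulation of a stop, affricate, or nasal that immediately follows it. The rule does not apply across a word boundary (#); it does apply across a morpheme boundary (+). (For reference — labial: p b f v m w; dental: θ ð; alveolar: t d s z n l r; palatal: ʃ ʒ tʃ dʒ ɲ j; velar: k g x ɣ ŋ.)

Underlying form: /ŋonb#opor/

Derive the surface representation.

[ŋomb#opor]

/n/ before /b/ (labial) → [m]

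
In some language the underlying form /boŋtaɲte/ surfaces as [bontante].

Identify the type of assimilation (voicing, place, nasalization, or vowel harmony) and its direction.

/ŋ/→[n] /ɲ/→[n].
Each target copies a feature from the following segment, so the direction is regressive.

place assimilation, regressive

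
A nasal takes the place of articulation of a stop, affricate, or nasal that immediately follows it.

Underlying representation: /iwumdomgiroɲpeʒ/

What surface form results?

/m/ before /d/ (alveolar) → [n]
/m/ before /g/ (velar) → [ŋ]
/ɲ/ before /p/ (labial) → [m]

[iwundoŋgirompeʒ]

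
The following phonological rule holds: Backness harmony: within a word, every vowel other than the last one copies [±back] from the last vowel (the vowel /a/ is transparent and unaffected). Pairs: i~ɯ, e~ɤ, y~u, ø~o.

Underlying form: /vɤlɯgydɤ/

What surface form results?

/y/ harmonizes with /ɤ/ ([+back]) → [u]

[vɤlɯgudɤ]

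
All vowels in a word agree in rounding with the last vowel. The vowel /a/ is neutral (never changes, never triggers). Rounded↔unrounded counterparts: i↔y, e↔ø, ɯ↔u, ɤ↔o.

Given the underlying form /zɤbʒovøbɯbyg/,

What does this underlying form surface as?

[zobʒovøbubyg]

/ɤ/ harmonizes with /y/ ([+round]) → [o]
/ɯ/ harmonizes with /y/ ([+round]) → [u]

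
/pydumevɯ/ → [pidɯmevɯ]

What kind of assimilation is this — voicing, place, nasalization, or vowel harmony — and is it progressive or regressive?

/y/→[i] /u/→[ɯ].
Vowels agree with the last vowel, so the harmony is regressive.

vowel harmony, regressive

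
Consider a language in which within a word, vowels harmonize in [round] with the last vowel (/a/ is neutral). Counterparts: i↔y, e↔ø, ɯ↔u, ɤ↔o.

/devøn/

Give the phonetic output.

[døvøn]

/e/ harmonizes with /ø/ ([+round]) → [ø]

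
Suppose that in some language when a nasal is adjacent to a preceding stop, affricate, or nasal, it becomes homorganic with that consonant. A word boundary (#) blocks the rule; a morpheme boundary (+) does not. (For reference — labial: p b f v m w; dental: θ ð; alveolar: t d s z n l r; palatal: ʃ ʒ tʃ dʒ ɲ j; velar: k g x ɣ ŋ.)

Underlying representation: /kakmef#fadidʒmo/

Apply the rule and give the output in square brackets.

/m/ after /k/ (velar) → [ŋ]
/m/ after /dʒ/ (palatal) → [ɲ]

[kakŋef#fadidʒɲo]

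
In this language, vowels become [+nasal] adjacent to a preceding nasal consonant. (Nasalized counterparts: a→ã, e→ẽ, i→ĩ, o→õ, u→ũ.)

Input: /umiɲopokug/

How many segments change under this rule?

2

/i/ after nasal /m/ → [ĩ]
/o/ after nasal /ɲ/ → [õ]
2 segments change.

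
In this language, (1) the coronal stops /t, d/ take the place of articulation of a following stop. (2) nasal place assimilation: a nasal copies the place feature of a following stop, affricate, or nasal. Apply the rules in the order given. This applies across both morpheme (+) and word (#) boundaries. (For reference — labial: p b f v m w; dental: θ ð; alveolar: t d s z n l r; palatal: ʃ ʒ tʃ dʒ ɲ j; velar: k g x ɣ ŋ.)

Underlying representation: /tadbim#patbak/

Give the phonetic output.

[tabbim#papbak]

Rule 1: /d/ before /b/ (labial) → [b]
Rule 1: /t/ before /b/ (labial) → [p]
After rule 1: tabbim#papbak
Rule 2: no segment meets the rule's conditions; no change.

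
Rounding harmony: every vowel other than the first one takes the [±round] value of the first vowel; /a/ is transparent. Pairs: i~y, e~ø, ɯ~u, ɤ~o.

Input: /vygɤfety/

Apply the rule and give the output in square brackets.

[vygoføty]

/ɤ/ harmonizes with /y/ ([+round]) → [o]
/e/ harmonizes with /y/ ([+round]) → [ø]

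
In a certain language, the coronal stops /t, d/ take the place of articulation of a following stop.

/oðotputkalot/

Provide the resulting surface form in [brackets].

/t/ before /p/ (labial) → [p]
/t/ before /k/ (velar) → [k]

[oðoppukkalot]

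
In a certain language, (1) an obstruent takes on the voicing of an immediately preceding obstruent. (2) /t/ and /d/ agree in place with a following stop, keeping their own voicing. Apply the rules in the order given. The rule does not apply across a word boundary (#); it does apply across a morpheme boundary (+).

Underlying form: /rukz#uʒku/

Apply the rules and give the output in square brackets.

[ruks#uʒgu]

Rule 1: /z/ after /k/ (voiceless) → [s]
Rule 1: /k/ after /ʒ/ (voiced) → [g]
After rule 1: ruks#uʒgu
Rule 2: no segment meets the rule's conditions; no change.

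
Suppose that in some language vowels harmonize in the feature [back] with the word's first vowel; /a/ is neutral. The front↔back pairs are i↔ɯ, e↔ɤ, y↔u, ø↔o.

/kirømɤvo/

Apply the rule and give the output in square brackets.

[kirømevø]

/ɤ/ harmonizes with /i/ ([-back]) → [e]
/o/ harmonizes with /i/ ([-back]) → [ø]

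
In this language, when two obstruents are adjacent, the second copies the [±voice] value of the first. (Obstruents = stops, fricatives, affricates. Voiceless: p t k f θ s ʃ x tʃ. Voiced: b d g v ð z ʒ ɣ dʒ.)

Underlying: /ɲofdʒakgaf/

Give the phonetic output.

/dʒ/ after /f/ (voiceless) → [tʃ]
/g/ after /k/ (voiceless) → [k]

[ɲoftʃakkaf]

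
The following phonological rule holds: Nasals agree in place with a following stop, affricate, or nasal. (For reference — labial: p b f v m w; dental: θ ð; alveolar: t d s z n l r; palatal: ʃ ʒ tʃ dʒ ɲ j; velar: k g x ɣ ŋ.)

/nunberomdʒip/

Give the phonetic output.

/n/ before /b/ (labial) → [m]
/m/ before /dʒ/ (palatal) → [ɲ]

[numberoɲdʒip]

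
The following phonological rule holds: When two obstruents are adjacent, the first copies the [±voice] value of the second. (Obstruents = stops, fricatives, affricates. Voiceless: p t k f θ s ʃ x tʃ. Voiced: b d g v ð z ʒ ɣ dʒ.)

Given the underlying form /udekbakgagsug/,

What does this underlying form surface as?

/k/ before /b/ (voiced) → [g]
/k/ before /g/ (voiced) → [g]
/g/ before /s/ (voiceless) → [k]

[udegbaggaksug]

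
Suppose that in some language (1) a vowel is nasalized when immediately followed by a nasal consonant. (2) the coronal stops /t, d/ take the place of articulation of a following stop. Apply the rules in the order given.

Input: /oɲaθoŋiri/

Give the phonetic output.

[õɲaθõŋiri]

Rule 1: /o/ before nasal /ɲ/ → [õ]
Rule 1: /o/ before nasal /ŋ/ → [õ]
After rule 1: õɲaθõŋiri
Rule 2: no segment meets the rule's conditions; no change.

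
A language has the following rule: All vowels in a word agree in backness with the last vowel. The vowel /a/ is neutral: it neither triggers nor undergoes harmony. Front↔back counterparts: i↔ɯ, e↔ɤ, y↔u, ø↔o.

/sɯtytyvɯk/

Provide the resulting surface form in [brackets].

[sɯtutuvɯk]

/y/ harmonizes with /ɯ/ ([+back]) → [u]
/y/ harmonizes with /ɯ/ ([+back]) → [u]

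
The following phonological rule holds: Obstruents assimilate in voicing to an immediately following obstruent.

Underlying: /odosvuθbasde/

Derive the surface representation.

/s/ before /v/ (voiced) → [z]
/θ/ before /b/ (voiced) → [ð]
/s/ before /d/ (voiced) → [z]

[odozvuðbazde]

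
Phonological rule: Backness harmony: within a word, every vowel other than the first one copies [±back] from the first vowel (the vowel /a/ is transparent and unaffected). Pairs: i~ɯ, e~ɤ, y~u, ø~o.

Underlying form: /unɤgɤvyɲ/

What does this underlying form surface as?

[unɤgɤvuɲ]

/y/ harmonizes with /u/ ([+back]) → [u]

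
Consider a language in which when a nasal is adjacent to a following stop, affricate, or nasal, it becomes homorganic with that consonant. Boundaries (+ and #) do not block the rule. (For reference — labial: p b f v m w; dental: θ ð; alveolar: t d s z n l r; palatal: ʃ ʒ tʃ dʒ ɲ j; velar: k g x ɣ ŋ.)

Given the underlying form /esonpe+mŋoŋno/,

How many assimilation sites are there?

3

/n/ before /p/ (labial) → [m]
/m/ before /ŋ/ (velar) → [ŋ]
/ŋ/ before /n/ (alveolar) → [n]
3 segments change.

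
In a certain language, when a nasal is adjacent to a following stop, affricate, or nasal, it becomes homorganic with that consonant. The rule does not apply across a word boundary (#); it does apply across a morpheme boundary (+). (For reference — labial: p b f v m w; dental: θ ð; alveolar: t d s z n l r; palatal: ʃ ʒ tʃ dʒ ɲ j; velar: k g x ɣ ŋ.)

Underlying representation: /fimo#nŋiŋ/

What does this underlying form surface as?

[fimo#ŋŋiŋ]

/n/ before /ŋ/ (velar) → [ŋ]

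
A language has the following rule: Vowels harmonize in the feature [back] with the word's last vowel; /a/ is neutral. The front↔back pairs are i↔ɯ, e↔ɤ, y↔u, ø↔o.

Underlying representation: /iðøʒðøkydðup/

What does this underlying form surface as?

[ɯðoʒðokudðup]

/i/ harmonizes with /u/ ([+back]) → [ɯ]
/ø/ harmonizes with /u/ ([+back]) → [o]
/ø/ harmonizes with /u/ ([+back]) → [o]
/y/ harmonizes with /u/ ([+back]) → [u]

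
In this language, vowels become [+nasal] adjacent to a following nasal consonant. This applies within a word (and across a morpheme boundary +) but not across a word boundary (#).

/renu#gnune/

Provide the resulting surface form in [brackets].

[rẽnu#gnũne]

/e/ before nasal /n/ → [ẽ]
/u/ before nasal /n/ → [ũ]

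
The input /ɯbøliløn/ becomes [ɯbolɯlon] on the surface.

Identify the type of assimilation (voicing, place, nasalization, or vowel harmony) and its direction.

vowel harmony, progressive

/ø/→[o] /i/→[ɯ] /ø/→[o].
Vowels agree with the first vowel, so the harmony is progressive.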